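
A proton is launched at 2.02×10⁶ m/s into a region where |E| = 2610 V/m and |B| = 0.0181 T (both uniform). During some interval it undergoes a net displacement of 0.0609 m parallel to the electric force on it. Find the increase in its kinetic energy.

ΔKE ≈ 2.55×10⁻¹⁷ J

The magnetic force is always ⟂ v and does no work; only the electric force changes KE.
ΔKE = F_E · d = |q|E d = (1.602×10⁻¹⁹)(2610)(0.0609) ≈ 2.55×10⁻¹⁷ J.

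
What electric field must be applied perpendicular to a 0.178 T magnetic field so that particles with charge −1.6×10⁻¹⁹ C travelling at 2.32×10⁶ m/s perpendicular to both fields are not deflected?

E = 4.13×10⁵ V/m

For straight-line motion qE = qvB, so E = vB.
E = 2.32×10⁶ × 0.178 = 4.13×10⁵ V/m.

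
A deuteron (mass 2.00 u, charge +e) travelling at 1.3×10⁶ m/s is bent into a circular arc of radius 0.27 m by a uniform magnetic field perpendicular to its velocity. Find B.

B ≈ 0.10 T

From |q|vB = mv²/r, B = mv/(|q|r).
B = (3.322×10⁻²⁷)(1.3×10⁶)/((1.602×10⁻¹⁹)(0.27)) ≈ 0.10 T.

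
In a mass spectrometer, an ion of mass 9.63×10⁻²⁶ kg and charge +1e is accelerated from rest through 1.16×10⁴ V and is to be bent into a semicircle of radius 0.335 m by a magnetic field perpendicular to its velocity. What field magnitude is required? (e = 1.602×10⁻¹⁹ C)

B ≈ 0.353 T

v = √(2|q|V/m) = √(2·1.602×10⁻¹⁹·1.16×10⁴/9.63×10⁻²⁶) ≈ 1.965×10⁵ m/s.
B = mv/(|q|r) = (9.63×10⁻²⁶)(1.965×10⁵)/((1.602×10⁻¹⁹)(0.335)) ≈ 0.353 T.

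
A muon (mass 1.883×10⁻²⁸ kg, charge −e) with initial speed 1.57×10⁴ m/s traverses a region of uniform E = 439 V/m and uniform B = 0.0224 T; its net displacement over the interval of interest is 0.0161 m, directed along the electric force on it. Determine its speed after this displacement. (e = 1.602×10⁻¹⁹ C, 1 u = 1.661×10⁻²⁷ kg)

B does no work; ΔKE = |q|E d.
½mv_f² = ½mv₀² + |q|Ed = ½(1.883×10⁻²⁸)(1.57×10⁴)² + (1.602×10⁻¹⁹)(439)(0.0161) ≈ 2.321×10⁻²⁰ J + 1.132×10⁻¹⁸ J ≈ 1.155×10⁻¹⁸ J.
v_f = √(2·1.155×10⁻¹⁸/1.883×10⁻²⁸) ≈ 1.11×10⁵ m/s.

v_f ≈ 1.11×10⁵ m/s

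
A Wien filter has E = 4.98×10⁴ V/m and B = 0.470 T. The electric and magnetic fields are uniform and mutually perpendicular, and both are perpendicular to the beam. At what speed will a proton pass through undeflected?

v = 1.06×10⁵ m/s

Straight-line motion ⇒ electric and magnetic forces cancel, so E = vB.
v = E/B = 4.98×10⁴/0.470 = 1.06×10⁵ m/s.
The result is independent of the particle's charge and mass.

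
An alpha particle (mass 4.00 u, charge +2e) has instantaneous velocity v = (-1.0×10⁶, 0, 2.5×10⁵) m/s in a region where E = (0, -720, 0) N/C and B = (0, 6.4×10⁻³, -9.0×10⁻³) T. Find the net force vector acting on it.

F ≈ (-5.13×10⁻¹⁶, -3.11×10⁻¹⁵, -2.05×10⁻¹⁵) N

v×B = (-1600, -9000, -6400) N/C.
E + v×B = (-1600, -9720, -6400) N/C.
F = q(E + v×B) = (3.204×10⁻¹⁹ C)·(-1600, -9720, -6400) = (-5.13×10⁻¹⁶, -3.11×10⁻¹⁵, -2.05×10⁻¹⁵) N.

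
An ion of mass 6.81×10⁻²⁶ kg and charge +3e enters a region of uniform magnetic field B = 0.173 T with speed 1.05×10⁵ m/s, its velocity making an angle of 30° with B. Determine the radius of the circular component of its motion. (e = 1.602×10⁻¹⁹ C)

v⊥ = v sinθ = 1.05×10⁵·sin30° ≈ 5.250×10⁴ m/s.
r = m v⊥/(|q|B) = (6.81×10⁻²⁶)(5.250×10⁴)/((4.806×10⁻¹⁹)(0.173)) ≈ 0.0430 m.

r ≈ 0.0430 m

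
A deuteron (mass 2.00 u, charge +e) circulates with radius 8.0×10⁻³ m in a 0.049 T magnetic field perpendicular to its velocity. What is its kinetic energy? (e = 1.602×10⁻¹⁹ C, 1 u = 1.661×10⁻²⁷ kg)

KE ≈ 3.7 eV

v = |q|Br/m, then KE = ½mv² = (qBr)²/(2m).
v = (1.602×10⁻¹⁹)(0.049)(8.0×10⁻³)/3.322×10⁻²⁷ ≈ 1.890×10⁴ m/s.
KE = ½(3.322×10⁻²⁷)(1.890×10⁴)² ≈ 5.9×10⁻¹⁹ J = 3.7 eV.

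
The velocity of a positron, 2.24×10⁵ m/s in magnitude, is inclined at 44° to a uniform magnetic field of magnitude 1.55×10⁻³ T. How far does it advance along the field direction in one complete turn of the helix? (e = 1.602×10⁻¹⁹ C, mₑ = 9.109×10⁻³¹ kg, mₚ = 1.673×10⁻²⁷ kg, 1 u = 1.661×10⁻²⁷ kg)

v∥ = v cosθ = 2.24×10⁵·cos44° ≈ 1.611×10⁵ m/s.
T = 2πm/(|q|B) = 2π(9.109×10⁻³¹)/((1.602×10⁻¹⁹)(1.55×10⁻³)) ≈ 2.305×10⁻⁸ s.
pitch = v∥ T = (1.611×10⁵)(2.305×10⁻⁸) ≈ 3.71×10⁻³ m.

p ≈ 3.71×10⁻³ m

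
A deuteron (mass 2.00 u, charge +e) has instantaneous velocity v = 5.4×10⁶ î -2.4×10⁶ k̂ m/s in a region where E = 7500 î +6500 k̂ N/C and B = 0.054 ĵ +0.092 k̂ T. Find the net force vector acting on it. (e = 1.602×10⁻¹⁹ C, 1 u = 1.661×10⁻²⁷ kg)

v×B = (1.30×10⁵, -4.97×10⁵, 2.92×10⁵) N/C.
E + v×B = (1.37×10⁵, -4.97×10⁵, 2.98×10⁵) N/C.
F = q(E + v×B) = (1.602×10⁻¹⁹ C)·(1.37×10⁵, -4.97×10⁵, 2.98×10⁵) = (2.20×10⁻¹⁴, -7.96×10⁻¹⁴, 4.78×10⁻¹⁴) N.

F ≈ (2.20×10⁻¹⁴, -7.96×10⁻¹⁴, 4.78×10⁻¹⁴) N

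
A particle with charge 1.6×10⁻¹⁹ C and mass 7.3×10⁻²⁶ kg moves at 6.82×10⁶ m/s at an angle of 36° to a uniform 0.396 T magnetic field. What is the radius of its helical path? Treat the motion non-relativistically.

r ≈ 4.62 m

v⊥ = v sinθ = 6.82×10⁶·sin36° ≈ 4.009×10⁶ m/s.
r = m v⊥/(|q|B) = (7.3×10⁻²⁶)(4.009×10⁶)/((1.6×10⁻¹⁹)(0.396)) ≈ 4.62 m.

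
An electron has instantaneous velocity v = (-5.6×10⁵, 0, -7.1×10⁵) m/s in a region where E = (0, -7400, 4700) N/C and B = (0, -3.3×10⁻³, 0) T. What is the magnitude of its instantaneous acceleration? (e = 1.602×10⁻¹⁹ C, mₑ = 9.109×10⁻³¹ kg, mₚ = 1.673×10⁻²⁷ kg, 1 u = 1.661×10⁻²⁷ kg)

|a| ≈ 1.79×10¹⁵ m/s²

v×B = (-2340, 0, 1850) N/C.
E + v×B = (-2340, -7400, 6550) N/C.
F = q(E + v×B) = (−1.602×10⁻¹⁹ C)·(-2340, -7400, 6550) = (3.75×10⁻¹⁶, 1.19×10⁻¹⁵, -1.05×10⁻¹⁵) N.
|a| = |F|/m = 1.627×10⁻¹⁵/9.109×10⁻³¹ ≈ 1.79×10¹⁵ m/s².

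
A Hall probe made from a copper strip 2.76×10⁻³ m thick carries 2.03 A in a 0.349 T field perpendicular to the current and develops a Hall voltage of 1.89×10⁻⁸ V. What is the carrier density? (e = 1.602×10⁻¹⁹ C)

From V_H = IB/(n e t), n = IB/(V_H e t).
n = (2.03)(0.349)/((1.89×10⁻⁸)(1.602×10⁻¹⁹)(2.76×10⁻³)) ≈ 8.48×10²⁸ m⁻³.

n ≈ 8.48×10²⁸ m⁻³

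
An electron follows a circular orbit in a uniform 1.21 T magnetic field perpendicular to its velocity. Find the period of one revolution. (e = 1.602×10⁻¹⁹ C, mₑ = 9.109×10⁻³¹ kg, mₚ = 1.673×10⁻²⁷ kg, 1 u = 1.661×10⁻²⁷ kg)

The cyclotron period depends only on m, q, B: T = 2πm/(|q|B).
T = 2π(9.109×10⁻³¹)/((1.602×10⁻¹⁹)(1.21)) ≈ 2.95×10⁻¹¹ s.

T ≈ 2.95×10⁻¹¹ s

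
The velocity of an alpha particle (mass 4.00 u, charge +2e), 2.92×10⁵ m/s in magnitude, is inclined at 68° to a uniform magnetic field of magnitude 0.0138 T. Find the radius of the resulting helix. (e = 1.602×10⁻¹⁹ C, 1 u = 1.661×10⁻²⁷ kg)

v⊥ = v sinθ = 2.92×10⁵·sin68° ≈ 2.707×10⁵ m/s.
r = m v⊥/(|q|B) = (6.644×10⁻²⁷)(2.707×10⁵)/((3.204×10⁻¹⁹)(0.0138)) ≈ 0.407 m.

r ≈ 0.407 m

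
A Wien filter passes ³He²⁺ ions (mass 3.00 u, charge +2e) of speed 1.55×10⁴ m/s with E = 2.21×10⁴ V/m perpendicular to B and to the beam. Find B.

B = 1.43 T

Balance of forces in the selector: qE = qvB ⇒ B = E/v.
B = 2.21×10⁴/1.55×10⁴ = 1.43 T.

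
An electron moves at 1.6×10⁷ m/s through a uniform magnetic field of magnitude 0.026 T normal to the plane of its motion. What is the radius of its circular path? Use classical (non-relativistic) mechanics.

r ≈ 3.5×10⁻³ m

The magnetic force provides the centripetal force: |q|vB = mv²/r.
r = mv/(|q|B) = (9.109×10⁻³¹)(1.6×10⁷)/((1.602×10⁻¹⁹)(0.026)) ≈ 3.5×10⁻³ m.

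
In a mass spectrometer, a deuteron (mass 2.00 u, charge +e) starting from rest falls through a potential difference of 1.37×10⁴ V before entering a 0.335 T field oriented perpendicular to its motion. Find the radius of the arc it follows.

r ≈ 0.0712 m

Acceleration: |q|V = ½mv² ⇒ v = √(2|q|V/m) = √(2·1.602×10⁻¹⁹·1.37×10⁴/3.322×10⁻²⁷) ≈ 1.149×10⁶ m/s.
In the field: r = mv/(|q|B) = (3.322×10⁻²⁷)(1.149×10⁶)/((1.602×10⁻¹⁹)(0.335)) ≈ 0.0712 m.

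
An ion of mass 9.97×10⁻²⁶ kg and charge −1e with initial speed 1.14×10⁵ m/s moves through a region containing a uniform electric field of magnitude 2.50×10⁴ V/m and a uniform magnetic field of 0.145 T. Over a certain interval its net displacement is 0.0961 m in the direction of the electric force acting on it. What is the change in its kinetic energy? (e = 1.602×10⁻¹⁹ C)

ΔKE ≈ 3.85×10⁻¹⁶ J

The magnetic force is always ⟂ v and does no work; only the electric force changes KE.
ΔKE = F_E · d = |q|E d = (1.602×10⁻¹⁹)(2.50×10⁴)(0.0961) ≈ 3.85×10⁻¹⁶ J.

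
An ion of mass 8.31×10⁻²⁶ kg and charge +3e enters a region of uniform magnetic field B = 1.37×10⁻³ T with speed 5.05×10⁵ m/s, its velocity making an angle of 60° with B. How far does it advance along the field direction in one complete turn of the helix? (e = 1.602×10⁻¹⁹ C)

v∥ = v cosθ = 5.05×10⁵·cos60° ≈ 2.525×10⁵ m/s.
T = 2πm/(|q|B) = 2π(8.31×10⁻²⁶)/((4.806×10⁻¹⁹)(1.37×10⁻³)) ≈ 7.930×10⁻⁴ s.
pitch = v∥ T = (2.525×10⁵)(7.930×10⁻⁴) ≈ 200 m.

p ≈ 200 m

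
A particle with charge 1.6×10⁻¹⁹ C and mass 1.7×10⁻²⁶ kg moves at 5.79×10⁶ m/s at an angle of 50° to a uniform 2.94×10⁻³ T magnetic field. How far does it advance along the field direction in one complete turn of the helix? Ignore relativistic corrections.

p ≈ 845 m

v∥ = v cosθ = 5.79×10⁶·cos50° ≈ 3.722×10⁶ m/s.
T = 2πm/(|q|B) = 2π(1.7×10⁻²⁶)/((1.6×10⁻¹⁹)(2.94×10⁻³)) ≈ 2.271×10⁻⁴ s.
pitch = v∥ T = (3.722×10⁶)(2.271×10⁻⁴) ≈ 845 m.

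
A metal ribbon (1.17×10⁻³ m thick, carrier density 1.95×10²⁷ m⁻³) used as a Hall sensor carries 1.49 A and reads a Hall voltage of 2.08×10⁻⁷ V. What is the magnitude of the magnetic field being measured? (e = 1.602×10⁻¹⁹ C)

From V_H = IB/(n e t), B = V_H n e t / I.
B = (2.08×10⁻⁷)(1.95×10²⁷)(1.602×10⁻¹⁹)(1.17×10⁻³)/1.49 ≈ 0.0510 T.

B ≈ 0.0510 T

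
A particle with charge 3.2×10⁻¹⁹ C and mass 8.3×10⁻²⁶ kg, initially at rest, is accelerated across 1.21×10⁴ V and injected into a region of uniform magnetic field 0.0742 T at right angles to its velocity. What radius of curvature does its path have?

Acceleration: |q|V = ½mv² ⇒ v = √(2|q|V/m) = √(2·3.2×10⁻¹⁹·1.21×10⁴/8.3×10⁻²⁶) ≈ 3.055×10⁵ m/s.
In the field: r = mv/(|q|B) = (8.3×10⁻²⁶)(3.055×10⁵)/((3.2×10⁻¹⁹)(0.0742)) ≈ 1.07 m.

r ≈ 1.07 m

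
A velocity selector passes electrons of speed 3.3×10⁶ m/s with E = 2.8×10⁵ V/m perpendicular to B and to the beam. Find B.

Balance of forces in the selector: qE = qvB ⇒ B = E/v.
B = 2.8×10⁵/3.3×10⁶ = 0.085 T.

B = 0.085 T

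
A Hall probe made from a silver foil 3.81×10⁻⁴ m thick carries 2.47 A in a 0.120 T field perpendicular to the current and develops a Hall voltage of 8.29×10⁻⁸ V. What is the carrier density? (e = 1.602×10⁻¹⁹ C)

n ≈ 5.86×10²⁸ m⁻³

From V_H = IB/(n e t), n = IB/(V_H e t).
n = (2.47)(0.120)/((8.29×10⁻⁸)(1.602×10⁻¹⁹)(3.81×10⁻⁴)) ≈ 5.86×10²⁸ m⁻³.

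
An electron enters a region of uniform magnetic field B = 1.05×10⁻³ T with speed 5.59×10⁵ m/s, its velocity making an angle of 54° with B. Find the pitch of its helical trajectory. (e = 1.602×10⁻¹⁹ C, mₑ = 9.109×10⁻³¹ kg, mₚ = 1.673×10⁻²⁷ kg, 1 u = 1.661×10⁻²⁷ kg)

v∥ = v cosθ = 5.59×10⁵·cos54° ≈ 3.286×10⁵ m/s.
T = 2πm/(|q|B) = 2π(9.109×10⁻³¹)/((1.602×10⁻¹⁹)(1.05×10⁻³)) ≈ 3.403×10⁻⁸ s.
pitch = v∥ T = (3.286×10⁵)(3.403×10⁻⁸) ≈ 0.0112 m.

p ≈ 0.0112 m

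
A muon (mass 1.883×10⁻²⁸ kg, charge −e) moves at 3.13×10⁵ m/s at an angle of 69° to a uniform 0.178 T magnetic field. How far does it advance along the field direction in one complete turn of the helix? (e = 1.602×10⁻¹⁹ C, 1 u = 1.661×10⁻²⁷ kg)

v∥ = v cosθ = 3.13×10⁵·cos69° ≈ 1.122×10⁵ m/s.
T = 2πm/(|q|B) = 2π(1.883×10⁻²⁸)/((1.602×10⁻¹⁹)(0.178)) ≈ 4.149×10⁻⁸ s.
pitch = v∥ T = (1.122×10⁵)(4.149×10⁻⁸) ≈ 4.65×10⁻³ m.

p ≈ 4.65×10⁻³ m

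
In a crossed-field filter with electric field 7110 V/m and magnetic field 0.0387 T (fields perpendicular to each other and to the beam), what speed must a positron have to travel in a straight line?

For undeflected motion the electric and magnetic forces balance: qE = qvB.
v = E/B = 7110/0.0387 = 1.84×10⁵ m/s.

v = 1.84×10⁵ m/s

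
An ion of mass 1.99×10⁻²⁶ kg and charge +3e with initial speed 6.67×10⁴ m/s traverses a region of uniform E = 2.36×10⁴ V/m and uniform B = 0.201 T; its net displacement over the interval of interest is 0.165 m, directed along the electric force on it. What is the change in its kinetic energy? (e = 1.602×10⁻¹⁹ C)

ΔKE ≈ 1.87×10⁻¹⁵ J

The magnetic force is always ⟂ v and does no work; only the electric force changes KE.
ΔKE = F_E · d = |q|E d = (4.806×10⁻¹⁹)(2.36×10⁴)(0.165) ≈ 1.87×10⁻¹⁵ J.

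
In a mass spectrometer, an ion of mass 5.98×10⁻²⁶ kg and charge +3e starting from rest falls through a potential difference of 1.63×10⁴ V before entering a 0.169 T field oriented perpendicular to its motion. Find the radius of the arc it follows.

r ≈ 0.377 m

Acceleration: |q|V = ½mv² ⇒ v = √(2|q|V/m) = √(2·4.806×10⁻¹⁹·1.63×10⁴/5.98×10⁻²⁶) ≈ 5.119×10⁵ m/s.
In the field: r = mv/(|q|B) = (5.98×10⁻²⁶)(5.119×10⁵)/((4.806×10⁻¹⁹)(0.169)) ≈ 0.377 m.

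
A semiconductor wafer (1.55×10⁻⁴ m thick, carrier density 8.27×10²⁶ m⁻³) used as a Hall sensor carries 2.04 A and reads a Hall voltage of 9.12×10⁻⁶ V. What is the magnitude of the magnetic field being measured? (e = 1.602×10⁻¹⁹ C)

From V_H = IB/(n e t), B = V_H n e t / I.
B = (9.12×10⁻⁶)(8.27×10²⁶)(1.602×10⁻¹⁹)(1.55×10⁻⁴)/2.04 ≈ 0.0918 T.

B ≈ 0.0918 T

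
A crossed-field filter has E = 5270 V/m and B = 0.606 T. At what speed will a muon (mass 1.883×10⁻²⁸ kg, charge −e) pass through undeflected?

Zero net Lorentz force requires |qE| = |q v×B|, i.e. E = vB.
v = E/B = 5270/0.606 = 8700 m/s.

v = 8700 m/s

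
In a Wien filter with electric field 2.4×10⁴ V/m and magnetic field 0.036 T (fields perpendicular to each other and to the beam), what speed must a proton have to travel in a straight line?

Zero net Lorentz force requires |qE| = |q v×B|, i.e. E = vB.
v = E/B = 2.4×10⁴/0.036 = 6.7×10⁵ m/s.
The result is independent of the particle's charge and mass.

v = 6.7×10⁵ m/s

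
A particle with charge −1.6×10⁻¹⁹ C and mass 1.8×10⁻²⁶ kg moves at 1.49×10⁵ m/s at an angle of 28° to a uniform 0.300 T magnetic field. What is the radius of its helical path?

v⊥ = v sinθ = 1.49×10⁵·sin28° ≈ 6.995×10⁴ m/s.
r = m v⊥/(|q|B) = (1.8×10⁻²⁶)(6.995×10⁴)/((1.6×10⁻¹⁹)(0.300)) ≈ 0.0262 m.

r ≈ 0.0262 m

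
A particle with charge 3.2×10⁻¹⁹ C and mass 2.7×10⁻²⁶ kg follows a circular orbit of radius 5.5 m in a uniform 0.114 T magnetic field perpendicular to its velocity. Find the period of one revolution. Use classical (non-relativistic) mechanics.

T ≈ 4.65×10⁻⁶ s

The cyclotron period depends only on m, q, B: T = 2πm/(|q|B).
T = 2π(2.7×10⁻²⁶)/((3.2×10⁻¹⁹)(0.114)) ≈ 4.65×10⁻⁶ s.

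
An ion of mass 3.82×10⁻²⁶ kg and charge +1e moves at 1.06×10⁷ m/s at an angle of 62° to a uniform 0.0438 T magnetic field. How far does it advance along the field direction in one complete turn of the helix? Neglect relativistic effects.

v∥ = v cosθ = 1.06×10⁷·cos62° ≈ 4.976×10⁶ m/s.
T = 2πm/(|q|B) = 2π(3.82×10⁻²⁶)/((1.602×10⁻¹⁹)(0.0438)) ≈ 3.421×10⁻⁵ s.
pitch = v∥ T = (4.976×10⁶)(3.421×10⁻⁵) ≈ 170 m.

p ≈ 170 m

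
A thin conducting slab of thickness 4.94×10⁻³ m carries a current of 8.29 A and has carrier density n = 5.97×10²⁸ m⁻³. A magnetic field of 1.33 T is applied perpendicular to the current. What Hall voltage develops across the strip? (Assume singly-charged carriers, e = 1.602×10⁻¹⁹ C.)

V_H = IB/(n e t).
V_H = (8.29)(1.33)/((5.97×10²⁸)(1.602×10⁻¹⁹)(4.94×10⁻³)) ≈ 2.33×10⁻⁷ V.

V_H ≈ 2.33×10⁻⁷ V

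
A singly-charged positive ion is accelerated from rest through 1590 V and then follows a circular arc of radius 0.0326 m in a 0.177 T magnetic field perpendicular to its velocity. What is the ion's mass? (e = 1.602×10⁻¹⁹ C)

Combine |q|V = ½mv² and r = mv/(|q|B): eliminate v to get m = qB²r²/(2V).
m = (1.602×10⁻¹⁹)(0.177)²(0.0326)²/(2·1590) ≈ 1.68×10⁻²⁷ kg.

m ≈ 1.68×10⁻²⁷ kg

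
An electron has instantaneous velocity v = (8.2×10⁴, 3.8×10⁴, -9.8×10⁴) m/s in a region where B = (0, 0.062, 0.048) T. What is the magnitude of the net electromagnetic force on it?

|F| ≈ 1.63×10⁻¹⁵ N

v×B = (7900, -3940, 5080) N/C.
F = q v×B = (−1.602×10⁻¹⁹ C)·(7900, -3940, 5080) = (-1.27×10⁻¹⁵, 6.31×10⁻¹⁶, -8.14×10⁻¹⁶) N.
|F| = 1.63×10⁻¹⁵ N.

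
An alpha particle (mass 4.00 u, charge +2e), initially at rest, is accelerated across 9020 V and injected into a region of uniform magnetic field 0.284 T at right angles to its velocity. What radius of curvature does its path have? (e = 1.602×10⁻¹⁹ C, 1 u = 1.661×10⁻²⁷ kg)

Acceleration: |q|V = ½mv² ⇒ v = √(2|q|V/m) = √(2·3.204×10⁻¹⁹·9020/6.644×10⁻²⁷) ≈ 9.327×10⁵ m/s.
In the field: r = mv/(|q|B) = (6.644×10⁻²⁷)(9.327×10⁵)/((3.204×10⁻¹⁹)(0.284)) ≈ 0.0681 m.

r ≈ 0.0681 m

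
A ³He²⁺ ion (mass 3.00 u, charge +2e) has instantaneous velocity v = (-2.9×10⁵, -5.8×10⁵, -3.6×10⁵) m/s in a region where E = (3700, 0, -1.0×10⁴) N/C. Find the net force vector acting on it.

Only an electric field acts, so F = qE = (3.204×10⁻¹⁹ C)·(3700, 0, -1.00×10⁴) = (1.19×10⁻¹⁵, 0, -3.20×10⁻¹⁵) N.

F ≈ (1.19×10⁻¹⁵, 0, -3.20×10⁻¹⁵) N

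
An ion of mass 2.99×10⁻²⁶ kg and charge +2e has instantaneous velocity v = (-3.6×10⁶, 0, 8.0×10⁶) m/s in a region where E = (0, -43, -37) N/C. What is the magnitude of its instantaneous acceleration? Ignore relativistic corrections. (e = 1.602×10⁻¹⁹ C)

Only an electric field acts, so F = qE = (3.204×10⁻¹⁹ C)·(0, -43.0, -37.0) = (0, -1.38×10⁻¹⁷, -1.19×10⁻¹⁷) N.
|a| = |F|/m = 1.818×10⁻¹⁷/2.99×10⁻²⁶ ≈ 6.08×10⁸ m/s².

|a| ≈ 6.08×10⁸ m/s²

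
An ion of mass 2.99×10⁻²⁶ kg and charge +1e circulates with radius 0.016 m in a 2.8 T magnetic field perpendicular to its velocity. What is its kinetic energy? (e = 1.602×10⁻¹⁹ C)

v = |q|Br/m, then KE = ½mv² = (qBr)²/(2m).
v = (1.602×10⁻¹⁹)(2.8)(0.016)/2.99×10⁻²⁶ ≈ 2.400×10⁵ m/s.
KE = ½(2.99×10⁻²⁶)(2.400×10⁵)² ≈ 8.6×10⁻¹⁶ J = 5400 eV.

KE ≈ 5400 eV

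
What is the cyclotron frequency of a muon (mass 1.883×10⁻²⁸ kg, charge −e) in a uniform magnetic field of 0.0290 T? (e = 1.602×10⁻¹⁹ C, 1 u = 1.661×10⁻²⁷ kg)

f ≈ 3.93×10⁶ Hz

f = |q|B/(2πm).
f = (1.602×10⁻¹⁹)(0.0290)/(2π·1.883×10⁻²⁸) ≈ 3.93×10⁶ Hz.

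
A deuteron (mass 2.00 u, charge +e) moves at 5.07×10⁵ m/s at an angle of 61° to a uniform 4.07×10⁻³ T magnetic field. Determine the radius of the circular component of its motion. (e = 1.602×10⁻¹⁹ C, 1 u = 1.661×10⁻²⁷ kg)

r ≈ 2.26 m

v⊥ = v sinθ = 5.07×10⁵·sin61° ≈ 4.434×10⁵ m/s.
r = m v⊥/(|q|B) = (3.322×10⁻²⁷)(4.434×10⁵)/((1.602×10⁻¹⁹)(4.07×10⁻³)) ≈ 2.26 m.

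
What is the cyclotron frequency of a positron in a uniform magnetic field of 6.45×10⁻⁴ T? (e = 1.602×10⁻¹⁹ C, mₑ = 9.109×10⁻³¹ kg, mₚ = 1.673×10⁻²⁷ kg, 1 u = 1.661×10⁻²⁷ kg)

f = |q|B/(2πm).
f = (1.602×10⁻¹⁹)(6.45×10⁻⁴)/(2π·9.109×10⁻³¹) ≈ 1.81×10⁷ Hz.

f ≈ 1.81×10⁷ Hz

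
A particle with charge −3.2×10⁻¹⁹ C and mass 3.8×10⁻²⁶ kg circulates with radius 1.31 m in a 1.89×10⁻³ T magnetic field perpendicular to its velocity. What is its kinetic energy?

v = |q|Br/m, then KE = ½mv² = (qBr)²/(2m).
v = (3.2×10⁻¹⁹)(1.89×10⁻³)(1.31)/3.8×10⁻²⁶ ≈ 2.085×10⁴ m/s.
KE = ½(3.8×10⁻²⁶)(2.085×10⁴)² ≈ 8.26×10⁻¹⁸ J = 51.6 eV.

KE ≈ 51.6 eV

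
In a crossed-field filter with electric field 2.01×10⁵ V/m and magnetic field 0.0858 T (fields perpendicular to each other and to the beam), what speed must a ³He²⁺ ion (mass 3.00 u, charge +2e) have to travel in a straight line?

Straight-line motion ⇒ electric and magnetic forces cancel, so E = vB.
v = E/B = 2.01×10⁵/0.0858 = 2.34×10⁶ m/s.
The result is independent of the particle's charge and mass.

v = 2.34×10⁶ m/s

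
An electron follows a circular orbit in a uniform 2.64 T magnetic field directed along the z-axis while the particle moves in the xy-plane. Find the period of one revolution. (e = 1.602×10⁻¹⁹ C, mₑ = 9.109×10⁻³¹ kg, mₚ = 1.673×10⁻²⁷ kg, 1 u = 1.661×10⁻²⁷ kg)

T ≈ 1.35×10⁻¹¹ s

The cyclotron period depends only on m, q, B: T = 2πm/(|q|B).
T = 2π(9.109×10⁻³¹)/((1.602×10⁻¹⁹)(2.64)) ≈ 1.35×10⁻¹¹ s.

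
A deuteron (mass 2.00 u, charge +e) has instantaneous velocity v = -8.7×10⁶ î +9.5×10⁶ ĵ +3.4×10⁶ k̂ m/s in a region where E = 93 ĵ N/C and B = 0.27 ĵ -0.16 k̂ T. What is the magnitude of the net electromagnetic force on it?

|F| ≈ 5.86×10⁻¹³ N

v×B = (-2.44×10⁶, -1.39×10⁶, -2.35×10⁶) N/C.
E + v×B = (-2.44×10⁶, -1.39×10⁶, -2.35×10⁶) N/C.
F = q(E + v×B) = (1.602×10⁻¹⁹ C)·(-2.44×10⁶, -1.39×10⁶, -2.35×10⁶) = (-3.91×10⁻¹³, -2.23×10⁻¹³, -3.76×10⁻¹³) N.
|F| = 5.86×10⁻¹³ N.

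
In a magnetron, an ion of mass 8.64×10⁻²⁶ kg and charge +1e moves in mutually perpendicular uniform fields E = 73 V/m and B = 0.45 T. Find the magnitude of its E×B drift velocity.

v_d ≈ 160 m/s

The E×B drift speed is v_d = E/B.
v_d = 73/0.45 = 160 m/s.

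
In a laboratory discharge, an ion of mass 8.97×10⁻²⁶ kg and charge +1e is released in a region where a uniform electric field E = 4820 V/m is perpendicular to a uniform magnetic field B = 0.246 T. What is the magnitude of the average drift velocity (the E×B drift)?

v_d ≈ 1.96×10⁴ m/s

The steady drift has the magnetic force balancing the electric force, so v_d = E/B.
v_d = 4820/0.246 = 1.96×10⁴ m/s.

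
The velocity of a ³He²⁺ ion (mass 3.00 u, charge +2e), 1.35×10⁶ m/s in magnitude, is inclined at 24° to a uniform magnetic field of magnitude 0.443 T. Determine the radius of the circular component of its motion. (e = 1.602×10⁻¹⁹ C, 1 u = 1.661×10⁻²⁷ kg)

r ≈ 0.0193 m

v⊥ = v sinθ = 1.35×10⁶·sin24° ≈ 5.491×10⁵ m/s.
r = m v⊥/(|q|B) = (4.983×10⁻²⁷)(5.491×10⁵)/((3.204×10⁻¹⁹)(0.443)) ≈ 0.0193 m.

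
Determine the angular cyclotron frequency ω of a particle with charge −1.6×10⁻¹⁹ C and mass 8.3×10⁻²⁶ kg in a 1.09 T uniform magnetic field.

ω = |q|B/m.
ω = (1.6×10⁻¹⁹)(1.09)/8.3×10⁻²⁶ ≈ 2.10×10⁶ rad/s.

ω ≈ 2.10×10⁶ rad/s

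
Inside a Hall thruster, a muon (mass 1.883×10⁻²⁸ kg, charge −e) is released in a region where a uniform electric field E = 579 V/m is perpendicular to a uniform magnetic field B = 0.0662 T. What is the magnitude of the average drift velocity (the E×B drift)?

In crossed fields the guiding centre drifts at v_d = |E×B|/B² = E/B, independent of charge and mass.
v_d = 579/0.0662 = 8750 m/s.

v_d ≈ 8750 m/s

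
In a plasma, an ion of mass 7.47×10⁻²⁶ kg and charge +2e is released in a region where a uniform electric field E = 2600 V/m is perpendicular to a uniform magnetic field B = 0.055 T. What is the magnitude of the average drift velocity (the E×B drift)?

In crossed fields the guiding centre drifts at v_d = |E×B|/B² = E/B, independent of charge and mass.
v_d = 2600/0.055 = 4.7×10⁴ m/s.

v_d ≈ 4.7×10⁴ m/s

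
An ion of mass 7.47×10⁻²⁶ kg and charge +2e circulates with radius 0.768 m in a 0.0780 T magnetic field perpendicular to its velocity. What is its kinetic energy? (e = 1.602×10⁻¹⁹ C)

v = |q|Br/m, then KE = ½mv² = (qBr)²/(2m).
v = (3.204×10⁻¹⁹)(0.0780)(0.768)/7.47×10⁻²⁶ ≈ 2.569×10⁵ m/s.
KE = ½(7.47×10⁻²⁶)(2.569×10⁵)² ≈ 2.47×10⁻¹⁵ J.

KE ≈ 2.47×10⁻¹⁵ J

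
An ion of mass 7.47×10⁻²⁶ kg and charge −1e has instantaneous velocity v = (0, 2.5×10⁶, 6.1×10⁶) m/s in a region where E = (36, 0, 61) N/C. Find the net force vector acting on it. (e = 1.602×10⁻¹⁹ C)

Only an electric field acts, so F = qE = (−1.602×10⁻¹⁹ C)·(36.0, 0, 61.0) = (-5.77×10⁻¹⁸, 0, -9.77×10⁻¹⁸) N.

F ≈ (-5.77×10⁻¹⁸, 0, -9.77×10⁻¹⁸) N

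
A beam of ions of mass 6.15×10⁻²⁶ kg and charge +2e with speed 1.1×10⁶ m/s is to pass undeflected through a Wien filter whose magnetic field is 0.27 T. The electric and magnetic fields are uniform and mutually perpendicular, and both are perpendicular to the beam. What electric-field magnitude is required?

For straight-line motion qE = qvB, so E = vB.
E = 1.1×10⁶ × 0.27 = 3.0×10⁵ V/m.

E = 3.0×10⁵ V/m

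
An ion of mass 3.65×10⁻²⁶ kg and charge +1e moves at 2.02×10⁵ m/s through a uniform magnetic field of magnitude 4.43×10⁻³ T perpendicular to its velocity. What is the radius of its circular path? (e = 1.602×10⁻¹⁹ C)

r ≈ 10.4 m

The magnetic force provides the centripetal force: |q|vB = mv²/r.
r = mv/(|q|B) = (3.65×10⁻²⁶)(2.02×10⁵)/((1.602×10⁻¹⁹)(4.43×10⁻³)) ≈ 10.4 m.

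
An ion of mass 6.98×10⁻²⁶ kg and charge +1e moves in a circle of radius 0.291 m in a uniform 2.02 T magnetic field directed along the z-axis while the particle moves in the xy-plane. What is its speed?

v ≈ 1.35×10⁶ m/s

From |q|vB = mv²/r, v = |q|Br/m.
v = (1.602×10⁻¹⁹)(2.02)(0.291)/6.98×10⁻²⁶ ≈ 1.35×10⁶ m/s.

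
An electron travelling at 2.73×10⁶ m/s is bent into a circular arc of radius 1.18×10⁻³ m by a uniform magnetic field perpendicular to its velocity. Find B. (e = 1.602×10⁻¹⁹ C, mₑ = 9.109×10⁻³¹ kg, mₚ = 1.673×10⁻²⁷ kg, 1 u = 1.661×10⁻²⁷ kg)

From |q|vB = mv²/r, B = mv/(|q|r).
B = (9.109×10⁻³¹)(2.73×10⁶)/((1.602×10⁻¹⁹)(1.18×10⁻³)) ≈ 0.0132 T.

B ≈ 0.0132 T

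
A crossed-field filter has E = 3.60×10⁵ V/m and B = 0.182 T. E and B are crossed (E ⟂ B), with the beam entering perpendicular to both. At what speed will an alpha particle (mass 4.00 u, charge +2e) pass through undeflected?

v = 1.98×10⁶ m/s

Straight-line motion ⇒ electric and magnetic forces cancel, so E = vB.
v = E/B = 3.60×10⁵/0.182 = 1.98×10⁶ m/s.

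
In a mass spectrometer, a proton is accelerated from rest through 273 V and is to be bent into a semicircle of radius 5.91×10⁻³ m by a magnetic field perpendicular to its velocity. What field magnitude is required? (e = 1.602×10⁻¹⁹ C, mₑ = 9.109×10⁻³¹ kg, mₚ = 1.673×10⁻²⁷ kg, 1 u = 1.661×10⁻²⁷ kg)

v = √(2|q|V/m) = √(2·1.602×10⁻¹⁹·273/1.673×10⁻²⁷) ≈ 2.287×10⁵ m/s.
B = mv/(|q|r) = (1.673×10⁻²⁷)(2.287×10⁵)/((1.602×10⁻¹⁹)(5.91×10⁻³)) ≈ 0.404 T.

B ≈ 0.404 T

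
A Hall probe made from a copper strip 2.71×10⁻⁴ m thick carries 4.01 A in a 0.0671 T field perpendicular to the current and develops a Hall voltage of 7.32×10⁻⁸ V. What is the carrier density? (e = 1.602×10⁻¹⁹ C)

n ≈ 8.47×10²⁸ m⁻³

From V_H = IB/(n e t), n = IB/(V_H e t).
n = (4.01)(0.0671)/((7.32×10⁻⁸)(1.602×10⁻¹⁹)(2.71×10⁻⁴)) ≈ 8.47×10²⁸ m⁻³.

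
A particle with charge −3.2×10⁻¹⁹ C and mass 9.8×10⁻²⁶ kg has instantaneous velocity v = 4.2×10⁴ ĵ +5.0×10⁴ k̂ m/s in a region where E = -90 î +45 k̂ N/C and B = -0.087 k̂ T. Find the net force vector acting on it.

F ≈ (1.20×10⁻¹⁵, 0, -1.44×10⁻¹⁷) N

v×B = (-3650, 0, 0) N/C.
E + v×B = (-3740, 0, 45.0) N/C.
F = q(E + v×B) = (−3.2×10⁻¹⁹ C)·(-3740, 0, 45.0) = (1.20×10⁻¹⁵, 0, -1.44×10⁻¹⁷) N.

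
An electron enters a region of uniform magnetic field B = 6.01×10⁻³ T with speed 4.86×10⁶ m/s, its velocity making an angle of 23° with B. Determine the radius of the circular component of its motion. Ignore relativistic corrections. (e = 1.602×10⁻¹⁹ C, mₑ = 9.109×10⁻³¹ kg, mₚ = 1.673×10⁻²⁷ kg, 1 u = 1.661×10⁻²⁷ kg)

r ≈ 1.80×10⁻³ m

v⊥ = v sinθ = 4.86×10⁶·sin23° ≈ 1.899×10⁶ m/s.
r = m v⊥/(|q|B) = (9.109×10⁻³¹)(1.899×10⁶)/((1.602×10⁻¹⁹)(6.01×10⁻³)) ≈ 1.80×10⁻³ m.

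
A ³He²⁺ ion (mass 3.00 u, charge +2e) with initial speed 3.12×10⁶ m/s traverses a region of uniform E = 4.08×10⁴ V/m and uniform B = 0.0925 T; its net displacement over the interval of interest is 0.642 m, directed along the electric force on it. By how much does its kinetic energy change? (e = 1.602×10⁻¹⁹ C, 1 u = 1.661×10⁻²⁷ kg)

The magnetic force is always ⟂ v and does no work; only the electric force changes KE.
ΔKE = F_E · d = |q|E d = (3.204×10⁻¹⁹)(4.08×10⁴)(0.642) ≈ 8.39×10⁻¹⁵ J.

ΔKE ≈ 8.39×10⁻¹⁵ J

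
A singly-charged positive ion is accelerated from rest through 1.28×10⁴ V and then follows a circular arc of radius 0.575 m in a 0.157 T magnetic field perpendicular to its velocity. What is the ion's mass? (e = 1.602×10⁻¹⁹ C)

Combine |q|V = ½mv² and r = mv/(|q|B): eliminate v to get m = qB²r²/(2V).
m = (1.602×10⁻¹⁹)(0.157)²(0.575)²/(2·1.28×10⁴) ≈ 5.10×10⁻²⁶ kg.

m ≈ 5.10×10⁻²⁶ kg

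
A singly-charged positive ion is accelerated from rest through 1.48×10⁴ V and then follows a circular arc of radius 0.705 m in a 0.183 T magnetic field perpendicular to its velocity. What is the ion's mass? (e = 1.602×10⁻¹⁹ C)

m ≈ 9.01×10⁻²⁶ kg

Combine |q|V = ½mv² and r = mv/(|q|B): eliminate v to get m = qB²r²/(2V).
m = (1.602×10⁻¹⁹)(0.183)²(0.705)²/(2·1.48×10⁴) ≈ 9.01×10⁻²⁶ kg.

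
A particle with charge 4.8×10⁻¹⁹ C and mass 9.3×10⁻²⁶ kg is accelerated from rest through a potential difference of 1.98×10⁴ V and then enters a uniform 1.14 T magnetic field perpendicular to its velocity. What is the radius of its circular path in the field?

Acceleration: |q|V = ½mv² ⇒ v = √(2|q|V/m) = √(2·4.8×10⁻¹⁹·1.98×10⁴/9.3×10⁻²⁶) ≈ 4.521×10⁵ m/s.
In the field: r = mv/(|q|B) = (9.3×10⁻²⁶)(4.521×10⁵)/((4.8×10⁻¹⁹)(1.14)) ≈ 0.0768 m.

r ≈ 0.0768 m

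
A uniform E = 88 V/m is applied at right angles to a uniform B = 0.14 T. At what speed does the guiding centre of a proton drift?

v_d ≈ 630 m/s

The steady drift has the magnetic force balancing the electric force, so v_d = E/B.
v_d = 88/0.14 = 630 m/s.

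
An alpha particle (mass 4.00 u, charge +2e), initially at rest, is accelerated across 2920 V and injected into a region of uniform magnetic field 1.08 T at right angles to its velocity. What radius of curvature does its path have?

Acceleration: |q|V = ½mv² ⇒ v = √(2|q|V/m) = √(2·3.204×10⁻¹⁹·2920/6.644×10⁻²⁷) ≈ 5.307×10⁵ m/s.
In the field: r = mv/(|q|B) = (6.644×10⁻²⁷)(5.307×10⁵)/((3.204×10⁻¹⁹)(1.08)) ≈ 0.0102 m.

r ≈ 0.0102 m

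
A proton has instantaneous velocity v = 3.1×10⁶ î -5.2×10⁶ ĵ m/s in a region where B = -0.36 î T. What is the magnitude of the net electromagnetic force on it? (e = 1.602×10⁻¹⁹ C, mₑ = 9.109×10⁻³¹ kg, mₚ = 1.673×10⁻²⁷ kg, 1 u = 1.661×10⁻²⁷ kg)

v×B = (0, 0, -1.87×10⁶) N/C.
F = q v×B = (1.602×10⁻¹⁹ C)·(0, 0, -1.87×10⁶) = (0, 0, -3.00×10⁻¹³) N.
|F| = 3.00×10⁻¹³ N.

|F| ≈ 3.00×10⁻¹³ N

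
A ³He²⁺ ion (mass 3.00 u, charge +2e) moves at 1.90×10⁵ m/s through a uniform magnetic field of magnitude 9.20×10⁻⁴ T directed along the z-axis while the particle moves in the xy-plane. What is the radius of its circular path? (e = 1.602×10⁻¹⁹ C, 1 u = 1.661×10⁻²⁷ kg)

The magnetic force provides the centripetal force: |q|vB = mv²/r.
r = mv/(|q|B) = (4.983×10⁻²⁷)(1.90×10⁵)/((3.204×10⁻¹⁹)(9.20×10⁻⁴)) ≈ 3.21 m.

r ≈ 3.21 m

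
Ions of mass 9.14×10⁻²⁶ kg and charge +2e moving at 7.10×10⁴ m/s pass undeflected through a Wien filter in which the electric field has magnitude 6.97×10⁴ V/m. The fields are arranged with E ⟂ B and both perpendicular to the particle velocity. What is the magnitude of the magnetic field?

B = 0.982 T

Balance of forces in the selector: qE = qvB ⇒ B = E/v.
B = 6.97×10⁴/7.10×10⁴ = 0.982 T.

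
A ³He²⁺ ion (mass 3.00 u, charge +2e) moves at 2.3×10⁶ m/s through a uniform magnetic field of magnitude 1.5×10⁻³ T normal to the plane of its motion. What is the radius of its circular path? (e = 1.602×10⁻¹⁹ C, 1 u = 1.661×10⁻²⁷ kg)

r ≈ 24 m

The magnetic force provides the centripetal force: |q|vB = mv²/r.
r = mv/(|q|B) = (4.983×10⁻²⁷)(2.3×10⁶)/((3.204×10⁻¹⁹)(1.5×10⁻³)) ≈ 24 m.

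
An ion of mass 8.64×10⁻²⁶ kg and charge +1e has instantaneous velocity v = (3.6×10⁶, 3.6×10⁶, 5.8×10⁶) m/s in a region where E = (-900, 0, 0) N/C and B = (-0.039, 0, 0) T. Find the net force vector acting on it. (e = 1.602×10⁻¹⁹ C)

v×B = (0, -2.26×10⁵, 1.40×10⁵) N/C.
E + v×B = (-900, -2.26×10⁵, 1.40×10⁵) N/C.
F = q(E + v×B) = (1.602×10⁻¹⁹ C)·(-900, -2.26×10⁵, 1.40×10⁵) = (-1.44×10⁻¹⁶, -3.62×10⁻¹⁴, 2.25×10⁻¹⁴) N.

F ≈ (-1.44×10⁻¹⁶, -3.62×10⁻¹⁴, 2.25×10⁻¹⁴) N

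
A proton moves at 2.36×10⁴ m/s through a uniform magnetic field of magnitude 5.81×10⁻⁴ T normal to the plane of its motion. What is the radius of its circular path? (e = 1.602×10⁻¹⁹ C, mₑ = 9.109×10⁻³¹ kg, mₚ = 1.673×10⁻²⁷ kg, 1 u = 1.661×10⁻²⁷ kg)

The magnetic force provides the centripetal force: |q|vB = mv²/r.
r = mv/(|q|B) = (1.673×10⁻²⁷)(2.36×10⁴)/((1.602×10⁻¹⁹)(5.81×10⁻⁴)) ≈ 0.424 m.

r ≈ 0.424 m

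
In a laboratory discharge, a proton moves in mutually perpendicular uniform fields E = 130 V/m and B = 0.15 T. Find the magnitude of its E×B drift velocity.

In crossed fields the guiding centre drifts at v_d = |E×B|/B² = E/B, independent of charge and mass.
v_d = 130/0.15 = 870 m/s.

v_d ≈ 870 m/s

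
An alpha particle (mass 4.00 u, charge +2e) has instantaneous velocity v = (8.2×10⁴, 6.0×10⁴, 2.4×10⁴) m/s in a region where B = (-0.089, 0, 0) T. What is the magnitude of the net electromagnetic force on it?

|F| ≈ 1.84×10⁻¹⁵ N

v×B = (0, -2140, 5340) N/C.
F = q v×B = (3.204×10⁻¹⁹ C)·(0, -2140, 5340) = (0, -6.84×10⁻¹⁶, 1.71×10⁻¹⁵) N.
|F| = 1.84×10⁻¹⁵ N.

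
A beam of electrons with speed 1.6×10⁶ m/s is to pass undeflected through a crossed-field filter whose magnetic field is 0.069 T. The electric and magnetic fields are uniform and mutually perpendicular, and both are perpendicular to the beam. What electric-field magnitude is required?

For straight-line motion qE = qvB, so E = vB.
E = 1.6×10⁶ × 0.069 = 1.1×10⁵ V/m.

E = 1.1×10⁵ V/m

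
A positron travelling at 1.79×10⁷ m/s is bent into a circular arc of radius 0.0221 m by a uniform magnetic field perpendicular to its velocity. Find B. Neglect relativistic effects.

From |q|vB = mv²/r, B = mv/(|q|r).
B = (9.109×10⁻³¹)(1.79×10⁷)/((1.602×10⁻¹⁹)(0.0221)) ≈ 4.61×10⁻³ T.

B ≈ 4.61×10⁻³ T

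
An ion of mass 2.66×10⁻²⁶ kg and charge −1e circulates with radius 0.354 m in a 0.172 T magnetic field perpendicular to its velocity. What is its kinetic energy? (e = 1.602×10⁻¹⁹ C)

KE ≈ 1.12×10⁴ eV

v = |q|Br/m, then KE = ½mv² = (qBr)²/(2m).
v = (1.602×10⁻¹⁹)(0.172)(0.354)/2.66×10⁻²⁶ ≈ 3.667×10⁵ m/s.
KE = ½(2.66×10⁻²⁶)(3.667×10⁵)² ≈ 1.79×10⁻¹⁵ J = 1.12×10⁴ eV.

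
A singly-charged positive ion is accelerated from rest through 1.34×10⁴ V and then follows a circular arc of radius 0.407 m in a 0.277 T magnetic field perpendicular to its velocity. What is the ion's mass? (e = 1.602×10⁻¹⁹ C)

m ≈ 7.60×10⁻²⁶ kg

Combine |q|V = ½mv² and r = mv/(|q|B): eliminate v to get m = qB²r²/(2V).
m = (1.602×10⁻¹⁹)(0.277)²(0.407)²/(2·1.34×10⁴) ≈ 7.60×10⁻²⁶ kg.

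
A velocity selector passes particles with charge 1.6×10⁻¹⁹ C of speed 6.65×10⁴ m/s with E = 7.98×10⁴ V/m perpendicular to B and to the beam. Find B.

Balance of forces in the selector: qE = qvB ⇒ B = E/v.
B = 7.98×10⁴/6.65×10⁴ = 1.20 T.

B = 1.20 T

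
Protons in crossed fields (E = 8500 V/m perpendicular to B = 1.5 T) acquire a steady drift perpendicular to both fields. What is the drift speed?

The E×B drift speed is v_d = E/B.
v_d = 8500/1.5 = 5700 m/s.

v_d ≈ 5700 m/s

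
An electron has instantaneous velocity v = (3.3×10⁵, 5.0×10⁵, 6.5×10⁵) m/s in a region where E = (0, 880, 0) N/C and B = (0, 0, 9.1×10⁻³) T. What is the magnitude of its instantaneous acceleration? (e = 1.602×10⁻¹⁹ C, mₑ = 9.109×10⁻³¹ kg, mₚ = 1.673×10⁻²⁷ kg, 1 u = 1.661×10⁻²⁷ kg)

v×B = (4550, -3000, 0) N/C.
E + v×B = (4550, -2120, 0) N/C.
F = q(E + v×B) = (−1.602×10⁻¹⁹ C)·(4550, -2120, 0) = (-7.29×10⁻¹⁶, 3.40×10⁻¹⁶, 0) N.
|a| = |F|/m = 8.044×10⁻¹⁶/9.109×10⁻³¹ ≈ 8.83×10¹⁴ m/s².

|a| ≈ 8.83×10¹⁴ m/s²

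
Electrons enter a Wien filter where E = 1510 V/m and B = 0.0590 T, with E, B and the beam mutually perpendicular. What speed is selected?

v = 2.56×10⁴ m/s

Straight-line motion ⇒ electric and magnetic forces cancel, so E = vB.
v = E/B = 1510/0.0590 = 2.56×10⁴ m/s.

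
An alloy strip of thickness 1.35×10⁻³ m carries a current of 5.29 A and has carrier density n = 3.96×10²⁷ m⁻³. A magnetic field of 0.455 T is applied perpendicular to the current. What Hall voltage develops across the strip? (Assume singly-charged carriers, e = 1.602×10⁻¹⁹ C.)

V_H = IB/(n e t).
V_H = (5.29)(0.455)/((3.96×10²⁷)(1.602×10⁻¹⁹)(1.35×10⁻³)) ≈ 2.81×10⁻⁶ V.

V_H ≈ 2.81×10⁻⁶ V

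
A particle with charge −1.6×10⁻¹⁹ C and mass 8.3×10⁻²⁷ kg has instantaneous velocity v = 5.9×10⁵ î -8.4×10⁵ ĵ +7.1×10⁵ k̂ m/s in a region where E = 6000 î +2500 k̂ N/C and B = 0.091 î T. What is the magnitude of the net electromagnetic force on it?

v×B = (0, 6.46×10⁴, 7.64×10⁴) N/C.
E + v×B = (6000, 6.46×10⁴, 7.89×10⁴) N/C.
F = q(E + v×B) = (−1.6×10⁻¹⁹ C)·(6000, 6.46×10⁴, 7.89×10⁴) = (-9.60×10⁻¹⁶, -1.03×10⁻¹⁴, -1.26×10⁻¹⁴) N.
|F| = 1.63×10⁻¹⁴ N.

|F| ≈ 1.63×10⁻¹⁴ N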